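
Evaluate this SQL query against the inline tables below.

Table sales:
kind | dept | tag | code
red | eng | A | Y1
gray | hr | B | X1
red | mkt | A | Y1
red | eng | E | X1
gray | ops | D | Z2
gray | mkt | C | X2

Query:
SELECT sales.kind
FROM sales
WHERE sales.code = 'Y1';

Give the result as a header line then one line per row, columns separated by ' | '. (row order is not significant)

After WHERE (2 rows):
sales.kind | sales.dept | sales.tag | sales.code
red | eng | A | Y1
red | mkt | A | Y1
After SELECT (2 rows):
sales.kind
red
red

== RESULT ==
sales.kind
red
red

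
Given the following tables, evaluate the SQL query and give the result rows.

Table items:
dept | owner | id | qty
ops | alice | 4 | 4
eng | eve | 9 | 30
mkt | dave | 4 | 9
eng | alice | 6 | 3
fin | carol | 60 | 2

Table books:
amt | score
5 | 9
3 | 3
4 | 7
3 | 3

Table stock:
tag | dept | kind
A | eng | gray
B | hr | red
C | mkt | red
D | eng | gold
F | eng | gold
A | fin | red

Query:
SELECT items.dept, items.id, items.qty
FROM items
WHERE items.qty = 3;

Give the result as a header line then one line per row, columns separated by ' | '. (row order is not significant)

== RESULT ==
items.dept | items.id | items.qty
eng | 6 | 3

Derivation:
After WHERE (1 rows):
items.dept | items.owner | items.id | items.qty
eng | alice | 6 | 3
After SELECT (1 rows):
items.dept | items.id | items.qty
eng | 6 | 3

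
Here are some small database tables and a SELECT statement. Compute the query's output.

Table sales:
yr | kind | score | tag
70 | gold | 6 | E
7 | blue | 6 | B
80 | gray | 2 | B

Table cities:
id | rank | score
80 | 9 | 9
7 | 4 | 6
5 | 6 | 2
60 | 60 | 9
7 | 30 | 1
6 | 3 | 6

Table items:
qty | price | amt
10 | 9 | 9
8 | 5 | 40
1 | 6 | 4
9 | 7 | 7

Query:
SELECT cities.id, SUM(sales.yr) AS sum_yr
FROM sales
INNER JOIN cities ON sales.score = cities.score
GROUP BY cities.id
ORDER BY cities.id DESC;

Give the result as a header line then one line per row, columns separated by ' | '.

After JOIN cities (5 rows):
sales.yr | sales.kind | sales.score | sales.tag | cities.id | cities.rank | cities.score
70 | gold | 6 | E | 7 | 4 | 6
70 | gold | 6 | E | 6 | 3 | 6
7 | blue | 6 | B | 7 | 4 | 6
7 | blue | 6 | B | 6 | 3 | 6
80 | gray | 2 | B | 5 | 6 | 2
After GROUP BY (3 rows):
cities.id | sum_yr
7 | 77
6 | 77
5 | 80
After ORDER BY (3 rows):
cities.id | sum_yr
7 | 77
6 | 77
5 | 80

== RESULT ==
cities.id | sum_yr
7 | 77
6 | 77
5 | 80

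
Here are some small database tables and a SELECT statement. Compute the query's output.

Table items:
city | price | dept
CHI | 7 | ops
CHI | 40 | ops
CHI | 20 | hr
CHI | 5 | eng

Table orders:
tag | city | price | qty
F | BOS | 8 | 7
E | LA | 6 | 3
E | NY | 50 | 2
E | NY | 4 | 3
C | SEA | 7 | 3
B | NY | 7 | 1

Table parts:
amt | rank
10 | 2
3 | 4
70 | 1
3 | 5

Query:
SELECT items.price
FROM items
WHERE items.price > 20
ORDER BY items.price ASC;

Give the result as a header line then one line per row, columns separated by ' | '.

== RESULT ==
items.price
40

Derivation:
After WHERE (1 rows):
items.city | items.price | items.dept
CHI | 40 | ops
After SELECT (1 rows):
items.price
40
After ORDER BY (1 rows):
items.price
40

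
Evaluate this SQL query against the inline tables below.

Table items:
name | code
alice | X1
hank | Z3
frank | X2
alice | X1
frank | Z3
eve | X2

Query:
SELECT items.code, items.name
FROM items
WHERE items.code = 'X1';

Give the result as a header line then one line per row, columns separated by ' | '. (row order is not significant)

After WHERE (2 rows):
items.name | items.code
alice | X1
alice | X1
After SELECT (2 rows):
items.code | items.name
X1 | alice
X1 | alice

== RESULT ==
items.code | items.name
X1 | alice
X1 | alice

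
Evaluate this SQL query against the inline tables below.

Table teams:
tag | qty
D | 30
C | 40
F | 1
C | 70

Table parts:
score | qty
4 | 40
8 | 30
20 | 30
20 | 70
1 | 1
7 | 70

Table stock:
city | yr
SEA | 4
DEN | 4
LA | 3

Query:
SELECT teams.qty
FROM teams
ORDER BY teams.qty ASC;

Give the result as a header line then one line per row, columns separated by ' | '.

After SELECT (4 rows):
teams.qty
30
40
1
70
After ORDER BY (4 rows):
teams.qty
1
30
40
70

== RESULT ==
teams.qty
1
30
40
70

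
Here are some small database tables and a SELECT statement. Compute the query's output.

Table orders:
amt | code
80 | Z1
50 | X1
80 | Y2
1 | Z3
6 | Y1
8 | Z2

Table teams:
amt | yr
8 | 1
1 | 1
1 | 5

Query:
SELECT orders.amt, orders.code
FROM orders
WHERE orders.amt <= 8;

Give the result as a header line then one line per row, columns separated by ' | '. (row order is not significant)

== RESULT ==
orders.amt | orders.code
1 | Z3
6 | Y1
8 | Z2

Derivation:
After WHERE (3 rows):
orders.amt | orders.code
1 | Z3
6 | Y1
8 | Z2
After SELECT (3 rows):
orders.amt | orders.code
1 | Z3
6 | Y1
8 | Z2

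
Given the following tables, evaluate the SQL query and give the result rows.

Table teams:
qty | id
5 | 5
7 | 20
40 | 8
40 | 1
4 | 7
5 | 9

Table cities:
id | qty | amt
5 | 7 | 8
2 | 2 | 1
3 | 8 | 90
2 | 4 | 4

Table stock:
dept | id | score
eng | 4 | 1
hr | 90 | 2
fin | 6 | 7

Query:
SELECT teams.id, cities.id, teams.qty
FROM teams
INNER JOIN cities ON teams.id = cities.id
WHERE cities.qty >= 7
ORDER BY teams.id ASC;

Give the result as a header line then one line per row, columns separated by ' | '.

After JOIN cities (1 rows):
teams.qty | teams.id | cities.id | cities.qty | cities.amt
5 | 5 | 5 | 7 | 8
After WHERE (1 rows):
teams.qty | teams.id | cities.id | cities.qty | cities.amt
5 | 5 | 5 | 7 | 8
After SELECT (1 rows):
teams.id | cities.id | teams.qty
5 | 5 | 5
After ORDER BY (1 rows):
teams.id | cities.id | teams.qty
5 | 5 | 5

== RESULT ==
teams.id | cities.id | teams.qty
5 | 5 | 5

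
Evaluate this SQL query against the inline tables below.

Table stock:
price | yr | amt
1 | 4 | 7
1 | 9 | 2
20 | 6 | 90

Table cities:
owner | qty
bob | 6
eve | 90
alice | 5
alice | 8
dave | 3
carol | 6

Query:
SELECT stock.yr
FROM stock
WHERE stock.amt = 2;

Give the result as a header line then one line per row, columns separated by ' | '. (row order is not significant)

== RESULT ==
stock.yr
9

Derivation:
After WHERE (1 rows):
stock.price | stock.yr | stock.amt
1 | 9 | 2
After SELECT (1 rows):
stock.yr
9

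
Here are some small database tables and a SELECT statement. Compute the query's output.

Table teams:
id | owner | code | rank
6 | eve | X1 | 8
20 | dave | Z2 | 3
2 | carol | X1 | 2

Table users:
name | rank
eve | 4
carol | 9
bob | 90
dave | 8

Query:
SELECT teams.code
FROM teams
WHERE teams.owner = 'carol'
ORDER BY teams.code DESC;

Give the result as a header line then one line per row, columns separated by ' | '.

== RESULT ==
teams.code
X1

Derivation:
After WHERE (1 rows):
teams.id | teams.owner | teams.code | teams.rank
2 | carol | X1 | 2
After SELECT (1 rows):
teams.code
X1
After ORDER BY (1 rows):
teams.code
X1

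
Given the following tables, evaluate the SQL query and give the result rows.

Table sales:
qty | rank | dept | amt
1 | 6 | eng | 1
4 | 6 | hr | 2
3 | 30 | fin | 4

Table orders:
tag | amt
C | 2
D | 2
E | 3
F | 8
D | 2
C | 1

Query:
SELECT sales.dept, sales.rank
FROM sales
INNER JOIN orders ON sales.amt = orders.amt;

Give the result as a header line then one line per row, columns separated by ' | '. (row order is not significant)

== RESULT ==
sales.dept | sales.rank
eng | 6
hr | 6
hr | 6
hr | 6

Derivation:
After JOIN orders (4 rows):
sales.qty | sales.rank | sales.dept | sales.amt | orders.tag | orders.amt
1 | 6 | eng | 1 | C | 1
4 | 6 | hr | 2 | C | 2
4 | 6 | hr | 2 | D | 2
4 | 6 | hr | 2 | D | 2
After SELECT (4 rows):
sales.dept | sales.rank
eng | 6
hr | 6
hr | 6
hr | 6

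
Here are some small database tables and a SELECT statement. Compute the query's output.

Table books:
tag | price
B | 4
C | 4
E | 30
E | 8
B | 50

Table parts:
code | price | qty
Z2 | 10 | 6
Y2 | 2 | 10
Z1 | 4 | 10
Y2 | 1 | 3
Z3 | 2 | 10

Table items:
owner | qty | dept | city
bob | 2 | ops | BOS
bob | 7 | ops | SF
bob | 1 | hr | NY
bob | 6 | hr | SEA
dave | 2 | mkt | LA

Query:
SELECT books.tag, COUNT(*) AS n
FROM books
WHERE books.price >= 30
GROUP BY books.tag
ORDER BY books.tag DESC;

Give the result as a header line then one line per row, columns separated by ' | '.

== RESULT ==
books.tag | n
E | 1
B | 1

Derivation:
After WHERE (2 rows):
books.tag | books.price
E | 30
B | 50
After GROUP BY (2 rows):
books.tag | n
E | 1
B | 1
After ORDER BY (2 rows):
books.tag | n
E | 1
B | 1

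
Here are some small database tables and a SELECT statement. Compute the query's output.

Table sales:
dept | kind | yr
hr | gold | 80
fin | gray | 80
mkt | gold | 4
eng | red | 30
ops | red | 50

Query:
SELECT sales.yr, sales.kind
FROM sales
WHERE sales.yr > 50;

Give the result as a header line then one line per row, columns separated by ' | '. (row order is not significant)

== RESULT ==
sales.yr | sales.kind
80 | gold
80 | gray

Derivation:
After WHERE (2 rows):
sales.dept | sales.kind | sales.yr
hr | gold | 80
fin | gray | 80
After SELECT (2 rows):
sales.yr | sales.kind
80 | gold
80 | gray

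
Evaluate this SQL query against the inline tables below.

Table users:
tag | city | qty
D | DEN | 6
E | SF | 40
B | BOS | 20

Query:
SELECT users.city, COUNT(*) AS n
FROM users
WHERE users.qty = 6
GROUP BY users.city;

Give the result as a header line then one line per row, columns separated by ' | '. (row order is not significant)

After WHERE (1 rows):
users.tag | users.city | users.qty
D | DEN | 6
After GROUP BY (1 rows):
users.city | n
DEN | 1

== RESULT ==
users.city | n
DEN | 1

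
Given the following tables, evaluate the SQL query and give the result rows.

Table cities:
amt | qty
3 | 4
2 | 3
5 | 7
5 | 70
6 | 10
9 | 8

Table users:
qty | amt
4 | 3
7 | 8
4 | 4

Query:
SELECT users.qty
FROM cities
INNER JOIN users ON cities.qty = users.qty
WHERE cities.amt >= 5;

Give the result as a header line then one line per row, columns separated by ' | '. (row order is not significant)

After JOIN users (3 rows):
cities.amt | cities.qty | users.qty | users.amt
3 | 4 | 4 | 3
3 | 4 | 4 | 4
5 | 7 | 7 | 8
After WHERE (1 rows):
cities.amt | cities.qty | users.qty | users.amt
5 | 7 | 7 | 8
After SELECT (1 rows):
users.qty
7

== RESULT ==
users.qty
7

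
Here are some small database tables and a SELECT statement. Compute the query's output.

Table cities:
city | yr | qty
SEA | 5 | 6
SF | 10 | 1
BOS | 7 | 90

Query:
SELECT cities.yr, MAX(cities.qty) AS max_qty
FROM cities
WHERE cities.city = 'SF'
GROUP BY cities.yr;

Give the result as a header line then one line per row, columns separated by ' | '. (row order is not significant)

== RESULT ==
cities.yr | max_qty
10 | 1

Derivation:
After WHERE (1 rows):
cities.city | cities.yr | cities.qty
SF | 10 | 1
After GROUP BY (1 rows):
cities.yr | max_qty
10 | 1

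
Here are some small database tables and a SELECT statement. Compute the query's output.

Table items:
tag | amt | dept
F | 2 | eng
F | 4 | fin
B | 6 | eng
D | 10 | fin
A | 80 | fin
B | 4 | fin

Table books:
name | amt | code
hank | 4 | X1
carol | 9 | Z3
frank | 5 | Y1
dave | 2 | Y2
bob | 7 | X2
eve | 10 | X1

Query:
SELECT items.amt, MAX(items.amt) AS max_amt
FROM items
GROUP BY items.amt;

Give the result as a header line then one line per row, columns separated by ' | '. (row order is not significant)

After GROUP BY (5 rows):
items.amt | max_amt
2 | 2
4 | 4
6 | 6
10 | 10
80 | 80

== RESULT ==
items.amt | max_amt
2 | 2
4 | 4
6 | 6
10 | 10
80 | 80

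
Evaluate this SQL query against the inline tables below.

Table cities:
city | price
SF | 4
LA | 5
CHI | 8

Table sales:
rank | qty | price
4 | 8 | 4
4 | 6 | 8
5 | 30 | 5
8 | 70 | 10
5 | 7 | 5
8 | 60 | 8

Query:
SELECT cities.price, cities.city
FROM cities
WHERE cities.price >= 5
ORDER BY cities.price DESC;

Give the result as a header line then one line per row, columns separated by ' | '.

After WHERE (2 rows):
cities.city | cities.price
LA | 5
CHI | 8
After SELECT (2 rows):
cities.price | cities.city
5 | LA
8 | CHI
After ORDER BY (2 rows):
cities.price | cities.city
8 | CHI
5 | LA

== RESULT ==
cities.price | cities.city
8 | CHI
5 | LA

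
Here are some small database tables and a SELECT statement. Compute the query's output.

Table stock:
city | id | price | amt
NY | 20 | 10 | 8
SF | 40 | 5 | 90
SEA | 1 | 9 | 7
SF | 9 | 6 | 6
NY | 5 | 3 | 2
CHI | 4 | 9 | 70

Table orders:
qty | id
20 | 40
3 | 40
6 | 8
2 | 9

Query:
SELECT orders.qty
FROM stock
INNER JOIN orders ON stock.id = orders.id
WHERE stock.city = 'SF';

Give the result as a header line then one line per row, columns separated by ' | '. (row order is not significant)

After JOIN orders (3 rows):
stock.city | stock.id | stock.price | stock.amt | orders.qty | orders.id
SF | 40 | 5 | 90 | 20 | 40
SF | 40 | 5 | 90 | 3 | 40
SF | 9 | 6 | 6 | 2 | 9
After WHERE (3 rows):
stock.city | stock.id | stock.price | stock.amt | orders.qty | orders.id
SF | 40 | 5 | 90 | 20 | 40
SF | 40 | 5 | 90 | 3 | 40
SF | 9 | 6 | 6 | 2 | 9
After SELECT (3 rows):
orders.qty
20
3
2

== RESULT ==
orders.qty
20
3
2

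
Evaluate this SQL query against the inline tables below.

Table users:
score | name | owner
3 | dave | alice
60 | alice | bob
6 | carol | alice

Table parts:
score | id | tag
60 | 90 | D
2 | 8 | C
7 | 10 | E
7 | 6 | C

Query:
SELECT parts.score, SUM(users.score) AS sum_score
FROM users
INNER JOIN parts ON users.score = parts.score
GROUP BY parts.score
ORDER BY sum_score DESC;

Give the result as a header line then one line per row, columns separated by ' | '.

== RESULT ==
parts.score | sum_score
60 | 60

Derivation:
After JOIN parts (1 rows):
users.score | users.name | users.owner | parts.score | parts.id | parts.tag
60 | alice | bob | 60 | 90 | D
After GROUP BY (1 rows):
parts.score | sum_score
60 | 60
After ORDER BY (1 rows):
parts.score | sum_score
60 | 60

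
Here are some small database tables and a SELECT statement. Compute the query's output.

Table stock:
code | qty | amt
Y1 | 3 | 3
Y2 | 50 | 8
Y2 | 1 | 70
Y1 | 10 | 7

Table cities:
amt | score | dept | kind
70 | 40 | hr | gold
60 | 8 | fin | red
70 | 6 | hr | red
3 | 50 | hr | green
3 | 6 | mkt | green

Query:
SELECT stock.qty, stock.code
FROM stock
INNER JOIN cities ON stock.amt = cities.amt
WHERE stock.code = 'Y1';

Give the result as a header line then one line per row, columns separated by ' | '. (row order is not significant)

== RESULT ==
stock.qty | stock.code
3 | Y1
3 | Y1

Derivation:
After JOIN cities (4 rows):
stock.code | stock.qty | stock.amt | cities.amt | cities.score | cities.dept | cities.kind
Y1 | 3 | 3 | 3 | 50 | hr | green
Y1 | 3 | 3 | 3 | 6 | mkt | green
Y2 | 1 | 70 | 70 | 40 | hr | gold
Y2 | 1 | 70 | 70 | 6 | hr | red
After WHERE (2 rows):
stock.code | stock.qty | stock.amt | cities.amt | cities.score | cities.dept | cities.kind
Y1 | 3 | 3 | 3 | 50 | hr | green
Y1 | 3 | 3 | 3 | 6 | mkt | green
After SELECT (2 rows):
stock.qty | stock.code
3 | Y1
3 | Y1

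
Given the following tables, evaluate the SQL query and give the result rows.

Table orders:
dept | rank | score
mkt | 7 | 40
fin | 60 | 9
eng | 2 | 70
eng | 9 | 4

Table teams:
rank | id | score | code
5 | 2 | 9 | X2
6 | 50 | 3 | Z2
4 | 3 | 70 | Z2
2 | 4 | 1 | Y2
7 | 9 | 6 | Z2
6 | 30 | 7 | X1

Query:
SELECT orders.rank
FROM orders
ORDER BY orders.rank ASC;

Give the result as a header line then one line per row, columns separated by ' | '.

== RESULT ==
orders.rank
2
7
9
60

Derivation:
After SELECT (4 rows):
orders.rank
7
60
2
9
After ORDER BY (4 rows):
orders.rank
2
7
9
60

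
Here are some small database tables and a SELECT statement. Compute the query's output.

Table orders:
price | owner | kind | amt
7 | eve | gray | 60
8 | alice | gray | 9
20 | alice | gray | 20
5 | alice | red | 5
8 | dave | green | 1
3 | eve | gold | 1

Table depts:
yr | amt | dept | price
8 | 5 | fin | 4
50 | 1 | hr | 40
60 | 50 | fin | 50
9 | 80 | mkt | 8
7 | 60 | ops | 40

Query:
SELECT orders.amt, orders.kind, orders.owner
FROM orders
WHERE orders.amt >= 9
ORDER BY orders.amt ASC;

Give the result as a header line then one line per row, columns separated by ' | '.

After WHERE (3 rows):
orders.price | orders.owner | orders.kind | orders.amt
7 | eve | gray | 60
8 | alice | gray | 9
20 | alice | gray | 20
After SELECT (3 rows):
orders.amt | orders.kind | orders.owner
60 | gray | eve
9 | gray | alice
20 | gray | alice
After ORDER BY (3 rows):
orders.amt | orders.kind | orders.owner
9 | gray | alice
20 | gray | alice
60 | gray | eve

== RESULT ==
orders.amt | orders.kind | orders.owner
9 | gray | alice
20 | gray | alice
60 | gray | eve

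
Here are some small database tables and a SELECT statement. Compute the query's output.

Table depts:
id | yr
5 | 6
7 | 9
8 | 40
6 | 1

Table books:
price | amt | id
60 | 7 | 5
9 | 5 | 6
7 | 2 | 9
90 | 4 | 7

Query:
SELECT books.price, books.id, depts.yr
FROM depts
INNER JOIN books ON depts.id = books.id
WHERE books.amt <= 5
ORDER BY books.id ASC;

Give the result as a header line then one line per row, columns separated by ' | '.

After JOIN books (3 rows):
depts.id | depts.yr | books.price | books.amt | books.id
5 | 6 | 60 | 7 | 5
7 | 9 | 90 | 4 | 7
6 | 1 | 9 | 5 | 6
After WHERE (2 rows):
depts.id | depts.yr | books.price | books.amt | books.id
7 | 9 | 90 | 4 | 7
6 | 1 | 9 | 5 | 6
After SELECT (2 rows):
books.price | books.id | depts.yr
90 | 7 | 9
9 | 6 | 1
After ORDER BY (2 rows):
books.price | books.id | depts.yr
9 | 6 | 1
90 | 7 | 9

== RESULT ==
books.price | books.id | depts.yr
9 | 6 | 1
90 | 7 | 9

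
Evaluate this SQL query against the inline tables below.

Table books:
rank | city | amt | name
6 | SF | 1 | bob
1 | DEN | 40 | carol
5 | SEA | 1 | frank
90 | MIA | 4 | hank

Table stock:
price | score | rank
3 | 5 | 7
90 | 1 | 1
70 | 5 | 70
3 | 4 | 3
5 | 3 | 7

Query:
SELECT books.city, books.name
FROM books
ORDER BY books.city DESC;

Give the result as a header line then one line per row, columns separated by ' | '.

== RESULT ==
books.city | books.name
SF | bob
SEA | frank
MIA | hank
DEN | carol

Derivation:
After SELECT (4 rows):
books.city | books.name
SF | bob
DEN | carol
SEA | frank
MIA | hank
After ORDER BY (4 rows):
books.city | books.name
SF | bob
SEA | frank
MIA | hank
DEN | carol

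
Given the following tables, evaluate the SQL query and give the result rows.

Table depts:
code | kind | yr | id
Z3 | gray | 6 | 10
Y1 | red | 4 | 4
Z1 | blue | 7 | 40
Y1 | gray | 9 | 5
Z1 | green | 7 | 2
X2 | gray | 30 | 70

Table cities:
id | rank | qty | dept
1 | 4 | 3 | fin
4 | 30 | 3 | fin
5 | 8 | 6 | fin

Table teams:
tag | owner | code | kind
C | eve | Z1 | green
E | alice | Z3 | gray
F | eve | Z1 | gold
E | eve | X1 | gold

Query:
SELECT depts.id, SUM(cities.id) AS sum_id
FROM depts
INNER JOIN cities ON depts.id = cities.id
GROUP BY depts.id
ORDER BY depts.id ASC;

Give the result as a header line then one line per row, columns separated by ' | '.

After JOIN cities (2 rows):
depts.code | depts.kind | depts.yr | depts.id | cities.id | cities.rank | cities.qty | cities.dept
Y1 | red | 4 | 4 | 4 | 30 | 3 | fin
Y1 | gray | 9 | 5 | 5 | 8 | 6 | fin
After GROUP BY (2 rows):
depts.id | sum_id
4 | 4
5 | 5
After ORDER BY (2 rows):
depts.id | sum_id
4 | 4
5 | 5

== RESULT ==
depts.id | sum_id
4 | 4
5 | 5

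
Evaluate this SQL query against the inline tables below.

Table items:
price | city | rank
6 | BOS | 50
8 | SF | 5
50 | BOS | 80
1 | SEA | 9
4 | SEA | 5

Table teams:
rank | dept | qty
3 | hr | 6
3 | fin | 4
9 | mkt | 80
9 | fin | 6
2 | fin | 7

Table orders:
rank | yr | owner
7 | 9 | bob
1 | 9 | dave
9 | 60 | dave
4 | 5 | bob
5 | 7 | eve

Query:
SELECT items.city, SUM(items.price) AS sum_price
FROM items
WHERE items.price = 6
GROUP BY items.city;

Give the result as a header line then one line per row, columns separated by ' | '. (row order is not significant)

== RESULT ==
items.city | sum_price
BOS | 6

Derivation:
After WHERE (1 rows):
items.price | items.city | items.rank
6 | BOS | 50
After GROUP BY (1 rows):
items.city | sum_price
BOS | 6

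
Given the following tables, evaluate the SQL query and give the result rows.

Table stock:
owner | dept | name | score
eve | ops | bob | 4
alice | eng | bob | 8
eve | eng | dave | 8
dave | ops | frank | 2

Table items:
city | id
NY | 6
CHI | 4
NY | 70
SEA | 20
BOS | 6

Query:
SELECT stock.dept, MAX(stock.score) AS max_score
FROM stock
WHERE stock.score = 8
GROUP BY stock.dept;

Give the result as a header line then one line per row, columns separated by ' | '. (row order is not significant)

== RESULT ==
stock.dept | max_score
eng | 8

Derivation:
After WHERE (2 rows):
stock.owner | stock.dept | stock.name | stock.score
alice | eng | bob | 8
eve | eng | dave | 8
After GROUP BY (1 rows):
stock.dept | max_score
eng | 8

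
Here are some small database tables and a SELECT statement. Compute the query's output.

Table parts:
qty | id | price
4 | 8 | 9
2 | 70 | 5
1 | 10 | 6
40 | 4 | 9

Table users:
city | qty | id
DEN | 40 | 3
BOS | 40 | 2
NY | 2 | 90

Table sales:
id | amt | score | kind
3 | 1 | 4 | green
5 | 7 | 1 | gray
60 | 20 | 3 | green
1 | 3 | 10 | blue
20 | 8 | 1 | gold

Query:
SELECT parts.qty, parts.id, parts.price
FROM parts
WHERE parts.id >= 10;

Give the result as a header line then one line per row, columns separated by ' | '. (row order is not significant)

After WHERE (2 rows):
parts.qty | parts.id | parts.price
2 | 70 | 5
1 | 10 | 6
After SELECT (2 rows):
parts.qty | parts.id | parts.price
2 | 70 | 5
1 | 10 | 6

== RESULT ==
parts.qty | parts.id | parts.price
2 | 70 | 5
1 | 10 | 6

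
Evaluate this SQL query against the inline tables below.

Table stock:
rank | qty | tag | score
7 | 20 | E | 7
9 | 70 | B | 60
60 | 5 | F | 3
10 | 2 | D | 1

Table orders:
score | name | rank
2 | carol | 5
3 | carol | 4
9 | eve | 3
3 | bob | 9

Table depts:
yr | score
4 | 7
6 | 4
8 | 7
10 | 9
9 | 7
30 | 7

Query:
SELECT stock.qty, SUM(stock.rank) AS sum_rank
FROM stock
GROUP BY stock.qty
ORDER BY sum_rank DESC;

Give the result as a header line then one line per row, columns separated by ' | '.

== RESULT ==
stock.qty | sum_rank
5 | 60
2 | 10
70 | 9
20 | 7

Derivation:
After GROUP BY (4 rows):
stock.qty | sum_rank
20 | 7
70 | 9
5 | 60
2 | 10
After ORDER BY (4 rows):
stock.qty | sum_rank
5 | 60
2 | 10
70 | 9
20 | 7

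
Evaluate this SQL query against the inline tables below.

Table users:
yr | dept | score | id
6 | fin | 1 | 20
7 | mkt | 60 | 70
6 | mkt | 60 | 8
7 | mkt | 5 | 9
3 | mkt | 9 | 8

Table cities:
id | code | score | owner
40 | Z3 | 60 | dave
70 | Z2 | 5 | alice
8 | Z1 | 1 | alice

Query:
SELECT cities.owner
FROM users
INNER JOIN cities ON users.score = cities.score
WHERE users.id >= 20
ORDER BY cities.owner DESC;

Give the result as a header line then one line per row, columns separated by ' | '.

== RESULT ==
cities.owner
dave
alice

Derivation:
After JOIN cities (4 rows):
users.yr | users.dept | users.score | users.id | cities.id | cities.code | cities.score | cities.owner
6 | fin | 1 | 20 | 8 | Z1 | 1 | alice
7 | mkt | 60 | 70 | 40 | Z3 | 60 | dave
6 | mkt | 60 | 8 | 40 | Z3 | 60 | dave
7 | mkt | 5 | 9 | 70 | Z2 | 5 | alice
After WHERE (2 rows):
users.yr | users.dept | users.score | users.id | cities.id | cities.code | cities.score | cities.owner
6 | fin | 1 | 20 | 8 | Z1 | 1 | alice
7 | mkt | 60 | 70 | 40 | Z3 | 60 | dave
After SELECT (2 rows):
cities.owner
alice
dave
After ORDER BY (2 rows):
cities.owner
dave
alice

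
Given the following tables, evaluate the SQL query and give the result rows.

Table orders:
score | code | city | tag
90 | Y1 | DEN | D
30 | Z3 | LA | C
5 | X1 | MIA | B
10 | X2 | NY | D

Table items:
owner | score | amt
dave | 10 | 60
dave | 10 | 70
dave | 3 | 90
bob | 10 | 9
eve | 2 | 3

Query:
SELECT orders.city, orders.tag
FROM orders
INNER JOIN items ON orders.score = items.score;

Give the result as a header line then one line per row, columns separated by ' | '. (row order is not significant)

== RESULT ==
orders.city | orders.tag
NY | D
NY | D
NY | D

Derivation:
After JOIN items (3 rows):
orders.score | orders.code | orders.city | orders.tag | items.owner | items.score | items.amt
10 | X2 | NY | D | dave | 10 | 60
10 | X2 | NY | D | dave | 10 | 70
10 | X2 | NY | D | bob | 10 | 9
After SELECT (3 rows):
orders.city | orders.tag
NY | D
NY | D
NY | D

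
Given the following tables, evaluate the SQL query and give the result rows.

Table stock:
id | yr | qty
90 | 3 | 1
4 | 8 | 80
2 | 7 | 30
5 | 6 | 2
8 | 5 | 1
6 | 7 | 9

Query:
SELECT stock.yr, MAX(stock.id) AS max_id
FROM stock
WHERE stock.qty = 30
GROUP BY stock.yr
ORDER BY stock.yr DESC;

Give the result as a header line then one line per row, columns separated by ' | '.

After WHERE (1 rows):
stock.id | stock.yr | stock.qty
2 | 7 | 30
After GROUP BY (1 rows):
stock.yr | max_id
7 | 2
After ORDER BY (1 rows):
stock.yr | max_id
7 | 2

== RESULT ==
stock.yr | max_id
7 | 2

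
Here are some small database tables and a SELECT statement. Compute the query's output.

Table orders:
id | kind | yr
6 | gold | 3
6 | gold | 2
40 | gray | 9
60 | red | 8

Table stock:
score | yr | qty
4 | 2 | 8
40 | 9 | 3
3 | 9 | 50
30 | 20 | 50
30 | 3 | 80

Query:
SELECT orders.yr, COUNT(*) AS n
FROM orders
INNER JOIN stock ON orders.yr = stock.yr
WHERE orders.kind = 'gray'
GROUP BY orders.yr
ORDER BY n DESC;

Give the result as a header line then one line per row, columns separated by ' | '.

== RESULT ==
orders.yr | n
9 | 2

Derivation:
After JOIN stock (4 rows):
orders.id | orders.kind | orders.yr | stock.score | stock.yr | stock.qty
6 | gold | 3 | 30 | 3 | 80
6 | gold | 2 | 4 | 2 | 8
40 | gray | 9 | 40 | 9 | 3
40 | gray | 9 | 3 | 9 | 50
After WHERE (2 rows):
orders.id | orders.kind | orders.yr | stock.score | stock.yr | stock.qty
40 | gray | 9 | 40 | 9 | 3
40 | gray | 9 | 3 | 9 | 50
After GROUP BY (1 rows):
orders.yr | n
9 | 2
After ORDER BY (1 rows):
orders.yr | n
9 | 2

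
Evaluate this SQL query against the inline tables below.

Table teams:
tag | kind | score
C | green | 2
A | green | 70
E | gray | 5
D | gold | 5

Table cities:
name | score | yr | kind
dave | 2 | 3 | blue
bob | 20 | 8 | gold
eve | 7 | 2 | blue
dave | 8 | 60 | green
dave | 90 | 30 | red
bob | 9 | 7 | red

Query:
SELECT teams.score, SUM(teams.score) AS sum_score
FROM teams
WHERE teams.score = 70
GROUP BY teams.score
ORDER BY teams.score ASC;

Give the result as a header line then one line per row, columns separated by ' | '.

After WHERE (1 rows):
teams.tag | teams.kind | teams.score
A | green | 70
After GROUP BY (1 rows):
teams.score | sum_score
70 | 70
After ORDER BY (1 rows):
teams.score | sum_score
70 | 70

== RESULT ==
teams.score | sum_score
70 | 70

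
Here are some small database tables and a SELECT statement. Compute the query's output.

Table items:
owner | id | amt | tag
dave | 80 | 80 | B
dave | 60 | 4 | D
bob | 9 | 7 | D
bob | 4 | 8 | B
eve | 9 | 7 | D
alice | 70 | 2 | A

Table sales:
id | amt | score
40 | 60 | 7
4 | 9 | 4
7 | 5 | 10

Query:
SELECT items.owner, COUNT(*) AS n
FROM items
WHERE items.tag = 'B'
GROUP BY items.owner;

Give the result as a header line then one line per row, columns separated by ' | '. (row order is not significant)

== RESULT ==
items.owner | n
dave | 1
bob | 1

Derivation:
After WHERE (2 rows):
items.owner | items.id | items.amt | items.tag
dave | 80 | 80 | B
bob | 4 | 8 | B
After GROUP BY (2 rows):
items.owner | n
dave | 1
bob | 1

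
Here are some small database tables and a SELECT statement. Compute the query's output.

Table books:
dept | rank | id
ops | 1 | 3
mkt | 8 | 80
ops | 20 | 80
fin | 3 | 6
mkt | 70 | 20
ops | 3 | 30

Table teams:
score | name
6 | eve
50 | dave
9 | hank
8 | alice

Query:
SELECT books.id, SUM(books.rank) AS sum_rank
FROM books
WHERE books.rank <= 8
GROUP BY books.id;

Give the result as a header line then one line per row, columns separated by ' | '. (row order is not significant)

== RESULT ==
books.id | sum_rank
3 | 1
80 | 8
6 | 3
30 | 3

Derivation:
After WHERE (4 rows):
books.dept | books.rank | books.id
ops | 1 | 3
mkt | 8 | 80
fin | 3 | 6
ops | 3 | 30
After GROUP BY (4 rows):
books.id | sum_rank
3 | 1
80 | 8
6 | 3
30 | 3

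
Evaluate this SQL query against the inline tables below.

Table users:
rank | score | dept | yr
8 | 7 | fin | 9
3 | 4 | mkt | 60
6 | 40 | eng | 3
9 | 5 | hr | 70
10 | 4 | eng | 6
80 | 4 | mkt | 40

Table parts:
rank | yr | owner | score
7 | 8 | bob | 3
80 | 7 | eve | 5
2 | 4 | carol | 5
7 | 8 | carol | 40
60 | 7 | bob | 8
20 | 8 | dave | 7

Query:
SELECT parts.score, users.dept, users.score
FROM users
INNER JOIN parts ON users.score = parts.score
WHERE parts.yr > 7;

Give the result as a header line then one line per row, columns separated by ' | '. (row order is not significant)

== RESULT ==
parts.score | users.dept | users.score
7 | fin | 7
40 | eng | 40

Derivation:
After JOIN parts (4 rows):
users.rank | users.score | users.dept | users.yr | parts.rank | parts.yr | parts.owner | parts.score
8 | 7 | fin | 9 | 20 | 8 | dave | 7
6 | 40 | eng | 3 | 7 | 8 | carol | 40
9 | 5 | hr | 70 | 80 | 7 | eve | 5
9 | 5 | hr | 70 | 2 | 4 | carol | 5
After WHERE (2 rows):
users.rank | users.score | users.dept | users.yr | parts.rank | parts.yr | parts.owner | parts.score
8 | 7 | fin | 9 | 20 | 8 | dave | 7
6 | 40 | eng | 3 | 7 | 8 | carol | 40
After SELECT (2 rows):
parts.score | users.dept | users.score
7 | fin | 7
40 | eng | 40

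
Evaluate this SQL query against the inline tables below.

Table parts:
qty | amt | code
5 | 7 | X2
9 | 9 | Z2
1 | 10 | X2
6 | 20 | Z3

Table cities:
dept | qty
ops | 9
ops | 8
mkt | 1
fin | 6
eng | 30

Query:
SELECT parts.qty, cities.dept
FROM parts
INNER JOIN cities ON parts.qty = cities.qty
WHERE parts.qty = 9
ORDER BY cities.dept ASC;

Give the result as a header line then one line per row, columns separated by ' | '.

== RESULT ==
parts.qty | cities.dept
9 | ops

Derivation:
After JOIN cities (3 rows):
parts.qty | parts.amt | parts.code | cities.dept | cities.qty
9 | 9 | Z2 | ops | 9
1 | 10 | X2 | mkt | 1
6 | 20 | Z3 | fin | 6
After WHERE (1 rows):
parts.qty | parts.amt | parts.code | cities.dept | cities.qty
9 | 9 | Z2 | ops | 9
After SELECT (1 rows):
parts.qty | cities.dept
9 | ops
After ORDER BY (1 rows):
parts.qty | cities.dept
9 | ops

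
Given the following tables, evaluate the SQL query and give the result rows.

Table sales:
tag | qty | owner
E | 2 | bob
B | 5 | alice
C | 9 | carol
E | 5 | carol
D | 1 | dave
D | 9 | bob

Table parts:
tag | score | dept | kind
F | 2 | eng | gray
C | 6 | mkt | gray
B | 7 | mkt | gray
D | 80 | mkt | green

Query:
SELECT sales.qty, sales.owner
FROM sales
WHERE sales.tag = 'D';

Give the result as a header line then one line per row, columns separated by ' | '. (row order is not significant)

After WHERE (2 rows):
sales.tag | sales.qty | sales.owner
D | 1 | dave
D | 9 | bob
After SELECT (2 rows):
sales.qty | sales.owner
1 | dave
9 | bob

== RESULT ==
sales.qty | sales.owner
1 | dave
9 | bob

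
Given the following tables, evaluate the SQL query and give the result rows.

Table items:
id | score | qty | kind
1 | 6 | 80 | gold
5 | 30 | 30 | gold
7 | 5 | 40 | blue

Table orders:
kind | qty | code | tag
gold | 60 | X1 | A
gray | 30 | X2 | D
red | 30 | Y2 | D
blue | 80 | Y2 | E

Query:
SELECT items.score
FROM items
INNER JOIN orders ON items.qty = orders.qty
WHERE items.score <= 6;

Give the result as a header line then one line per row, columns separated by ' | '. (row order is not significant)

== RESULT ==
items.score
6

Derivation:
After JOIN orders (3 rows):
items.id | items.score | items.qty | items.kind | orders.kind | orders.qty | orders.code | orders.tag
1 | 6 | 80 | gold | blue | 80 | Y2 | E
5 | 30 | 30 | gold | gray | 30 | X2 | D
5 | 30 | 30 | gold | red | 30 | Y2 | D
After WHERE (1 rows):
items.id | items.score | items.qty | items.kind | orders.kind | orders.qty | orders.code | orders.tag
1 | 6 | 80 | gold | blue | 80 | Y2 | E
After SELECT (1 rows):
items.score
6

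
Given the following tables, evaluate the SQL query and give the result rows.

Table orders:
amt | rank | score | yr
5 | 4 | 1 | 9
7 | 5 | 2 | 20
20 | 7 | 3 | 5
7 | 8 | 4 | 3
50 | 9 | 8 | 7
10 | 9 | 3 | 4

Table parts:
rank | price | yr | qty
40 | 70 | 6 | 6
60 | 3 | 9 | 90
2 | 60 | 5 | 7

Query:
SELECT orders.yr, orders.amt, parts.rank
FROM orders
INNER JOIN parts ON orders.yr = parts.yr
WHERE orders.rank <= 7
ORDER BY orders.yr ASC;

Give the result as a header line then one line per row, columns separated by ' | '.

== RESULT ==
orders.yr | orders.amt | parts.rank
5 | 20 | 2
9 | 5 | 60

Derivation:
After JOIN parts (2 rows):
orders.amt | orders.rank | orders.score | orders.yr | parts.rank | parts.price | parts.yr | parts.qty
5 | 4 | 1 | 9 | 60 | 3 | 9 | 90
20 | 7 | 3 | 5 | 2 | 60 | 5 | 7
After WHERE (2 rows):
orders.amt | orders.rank | orders.score | orders.yr | parts.rank | parts.price | parts.yr | parts.qty
5 | 4 | 1 | 9 | 60 | 3 | 9 | 90
20 | 7 | 3 | 5 | 2 | 60 | 5 | 7
After SELECT (2 rows):
orders.yr | orders.amt | parts.rank
9 | 5 | 60
5 | 20 | 2
After ORDER BY (2 rows):
orders.yr | orders.amt | parts.rank
5 | 20 | 2
9 | 5 | 60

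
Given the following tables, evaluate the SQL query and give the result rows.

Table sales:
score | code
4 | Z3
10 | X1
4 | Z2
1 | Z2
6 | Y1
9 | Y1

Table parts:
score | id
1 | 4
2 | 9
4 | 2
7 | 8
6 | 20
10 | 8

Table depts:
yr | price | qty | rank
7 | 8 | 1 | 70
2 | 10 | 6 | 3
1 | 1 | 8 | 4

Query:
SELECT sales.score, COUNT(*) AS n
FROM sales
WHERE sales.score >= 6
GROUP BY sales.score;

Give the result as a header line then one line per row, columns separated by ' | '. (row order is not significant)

After WHERE (3 rows):
sales.score | sales.code
10 | X1
6 | Y1
9 | Y1
After GROUP BY (3 rows):
sales.score | n
10 | 1
6 | 1
9 | 1

== RESULT ==
sales.score | n
10 | 1
6 | 1
9 | 1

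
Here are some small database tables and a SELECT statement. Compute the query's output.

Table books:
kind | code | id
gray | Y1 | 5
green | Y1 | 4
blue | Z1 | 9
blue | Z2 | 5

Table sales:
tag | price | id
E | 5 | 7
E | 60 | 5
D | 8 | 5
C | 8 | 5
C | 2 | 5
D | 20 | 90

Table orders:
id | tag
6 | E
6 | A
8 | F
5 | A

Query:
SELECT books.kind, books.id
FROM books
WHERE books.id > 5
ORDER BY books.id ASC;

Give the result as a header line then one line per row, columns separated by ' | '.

After WHERE (1 rows):
books.kind | books.code | books.id
blue | Z1 | 9
After SELECT (1 rows):
books.kind | books.id
blue | 9
After ORDER BY (1 rows):
books.kind | books.id
blue | 9

== RESULT ==
books.kind | books.id
blue | 9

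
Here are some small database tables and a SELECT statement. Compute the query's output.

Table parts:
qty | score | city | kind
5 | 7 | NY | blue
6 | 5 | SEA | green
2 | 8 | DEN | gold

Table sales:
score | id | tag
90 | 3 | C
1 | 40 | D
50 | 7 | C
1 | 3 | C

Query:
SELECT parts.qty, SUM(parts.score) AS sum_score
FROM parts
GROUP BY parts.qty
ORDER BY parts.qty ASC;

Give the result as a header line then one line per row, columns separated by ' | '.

After GROUP BY (3 rows):
parts.qty | sum_score
5 | 7
6 | 5
2 | 8
After ORDER BY (3 rows):
parts.qty | sum_score
2 | 8
5 | 7
6 | 5

== RESULT ==
parts.qty | sum_score
2 | 8
5 | 7
6 | 5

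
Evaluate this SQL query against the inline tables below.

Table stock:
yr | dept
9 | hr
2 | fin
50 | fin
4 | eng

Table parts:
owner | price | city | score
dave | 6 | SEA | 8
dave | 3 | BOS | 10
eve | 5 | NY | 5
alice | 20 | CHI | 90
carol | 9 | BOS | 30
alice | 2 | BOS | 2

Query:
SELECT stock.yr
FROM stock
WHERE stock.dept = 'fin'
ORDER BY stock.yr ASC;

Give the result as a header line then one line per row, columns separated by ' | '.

== RESULT ==
stock.yr
2
50

Derivation:
After WHERE (2 rows):
stock.yr | stock.dept
2 | fin
50 | fin
After SELECT (2 rows):
stock.yr
2
50
After ORDER BY (2 rows):
stock.yr
2
50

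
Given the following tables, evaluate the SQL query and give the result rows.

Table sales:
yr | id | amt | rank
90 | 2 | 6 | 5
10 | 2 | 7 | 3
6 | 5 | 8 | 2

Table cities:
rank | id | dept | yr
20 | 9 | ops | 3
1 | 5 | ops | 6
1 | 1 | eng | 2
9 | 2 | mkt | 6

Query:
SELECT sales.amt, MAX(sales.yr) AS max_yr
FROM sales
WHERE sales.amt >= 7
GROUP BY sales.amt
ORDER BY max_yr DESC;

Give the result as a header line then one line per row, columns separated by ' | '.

== RESULT ==
sales.amt | max_yr
7 | 10
8 | 6

Derivation:
After WHERE (2 rows):
sales.yr | sales.id | sales.amt | sales.rank
10 | 2 | 7 | 3
6 | 5 | 8 | 2
After GROUP BY (2 rows):
sales.amt | max_yr
7 | 10
8 | 6
After ORDER BY (2 rows):
sales.amt | max_yr
7 | 10
8 | 6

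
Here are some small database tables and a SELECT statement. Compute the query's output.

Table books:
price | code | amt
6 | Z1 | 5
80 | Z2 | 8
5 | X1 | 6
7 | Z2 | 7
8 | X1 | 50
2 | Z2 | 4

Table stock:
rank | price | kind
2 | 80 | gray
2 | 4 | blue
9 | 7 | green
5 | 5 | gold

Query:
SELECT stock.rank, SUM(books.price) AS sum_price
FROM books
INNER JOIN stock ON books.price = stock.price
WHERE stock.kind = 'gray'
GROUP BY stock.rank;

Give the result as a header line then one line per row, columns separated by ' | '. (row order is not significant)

== RESULT ==
stock.rank | sum_price
2 | 80

Derivation:
After JOIN stock (3 rows):
books.price | books.code | books.amt | stock.rank | stock.price | stock.kind
80 | Z2 | 8 | 2 | 80 | gray
5 | X1 | 6 | 5 | 5 | gold
7 | Z2 | 7 | 9 | 7 | green
After WHERE (1 rows):
books.price | books.code | books.amt | stock.rank | stock.price | stock.kind
80 | Z2 | 8 | 2 | 80 | gray
After GROUP BY (1 rows):
stock.rank | sum_price
2 | 80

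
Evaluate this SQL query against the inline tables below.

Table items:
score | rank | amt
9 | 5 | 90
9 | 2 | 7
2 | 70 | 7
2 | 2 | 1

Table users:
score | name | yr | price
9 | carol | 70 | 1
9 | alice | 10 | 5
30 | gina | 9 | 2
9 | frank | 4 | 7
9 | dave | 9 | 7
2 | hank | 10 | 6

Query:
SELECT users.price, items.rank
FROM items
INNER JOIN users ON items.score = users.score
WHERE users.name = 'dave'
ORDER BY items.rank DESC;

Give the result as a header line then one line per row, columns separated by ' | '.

== RESULT ==
users.price | items.rank
7 | 5
7 | 2

Derivation:
After JOIN users (10 rows):
items.score | items.rank | items.amt | users.score | users.name | users.yr | users.price
9 | 5 | 90 | 9 | carol | 70 | 1
9 | 5 | 90 | 9 | alice | 10 | 5
9 | 5 | 90 | 9 | frank | 4 | 7
9 | 5 | 90 | 9 | dave | 9 | 7
9 | 2 | 7 | 9 | carol | 70 | 1
9 | 2 | 7 | 9 | alice | 10 | 5
9 | 2 | 7 | 9 | frank | 4 | 7
9 | 2 | 7 | 9 | dave | 9 | 7
2 | 70 | 7 | 2 | hank | 10 | 6
2 | 2 | 1 | 2 | hank | 10 | 6
After WHERE (2 rows):
items.score | items.rank | items.amt | users.score | users.name | users.yr | users.price
9 | 5 | 90 | 9 | dave | 9 | 7
9 | 2 | 7 | 9 | dave | 9 | 7
After SELECT (2 rows):
users.price | items.rank
7 | 5
7 | 2
After ORDER BY (2 rows):
users.price | items.rank
7 | 5
7 | 2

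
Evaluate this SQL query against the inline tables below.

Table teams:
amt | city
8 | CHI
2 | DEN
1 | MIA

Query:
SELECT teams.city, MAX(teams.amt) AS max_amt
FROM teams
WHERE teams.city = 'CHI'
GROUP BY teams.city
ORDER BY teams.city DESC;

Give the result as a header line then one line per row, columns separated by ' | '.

After WHERE (1 rows):
teams.amt | teams.city
8 | CHI
After GROUP BY (1 rows):
teams.city | max_amt
CHI | 8
After ORDER BY (1 rows):
teams.city | max_amt
CHI | 8

== RESULT ==
teams.city | max_amt
CHI | 8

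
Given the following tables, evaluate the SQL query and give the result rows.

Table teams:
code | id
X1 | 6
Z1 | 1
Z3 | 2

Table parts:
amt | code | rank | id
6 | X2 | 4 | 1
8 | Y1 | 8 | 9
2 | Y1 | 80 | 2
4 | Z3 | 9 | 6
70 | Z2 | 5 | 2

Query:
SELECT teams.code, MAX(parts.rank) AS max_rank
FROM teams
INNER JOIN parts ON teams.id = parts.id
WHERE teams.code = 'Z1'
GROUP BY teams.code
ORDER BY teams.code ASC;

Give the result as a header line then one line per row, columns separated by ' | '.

== RESULT ==
teams.code | max_rank
Z1 | 4

Derivation:
After JOIN parts (4 rows):
teams.code | teams.id | parts.amt | parts.code | parts.rank | parts.id
X1 | 6 | 4 | Z3 | 9 | 6
Z1 | 1 | 6 | X2 | 4 | 1
Z3 | 2 | 2 | Y1 | 80 | 2
Z3 | 2 | 70 | Z2 | 5 | 2
After WHERE (1 rows):
teams.code | teams.id | parts.amt | parts.code | parts.rank | parts.id
Z1 | 1 | 6 | X2 | 4 | 1
After GROUP BY (1 rows):
teams.code | max_rank
Z1 | 4
After ORDER BY (1 rows):
teams.code | max_rank
Z1 | 4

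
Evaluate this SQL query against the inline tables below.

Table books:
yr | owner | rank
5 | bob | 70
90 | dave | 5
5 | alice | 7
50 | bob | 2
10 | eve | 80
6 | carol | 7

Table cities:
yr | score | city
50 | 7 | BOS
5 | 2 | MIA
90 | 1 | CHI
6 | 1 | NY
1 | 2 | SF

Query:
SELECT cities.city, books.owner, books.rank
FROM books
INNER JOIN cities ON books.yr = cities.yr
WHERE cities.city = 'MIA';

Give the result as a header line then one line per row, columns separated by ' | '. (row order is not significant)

After JOIN cities (5 rows):
books.yr | books.owner | books.rank | cities.yr | cities.score | cities.city
5 | bob | 70 | 5 | 2 | MIA
90 | dave | 5 | 90 | 1 | CHI
5 | alice | 7 | 5 | 2 | MIA
50 | bob | 2 | 50 | 7 | BOS
6 | carol | 7 | 6 | 1 | NY
After WHERE (2 rows):
books.yr | books.owner | books.rank | cities.yr | cities.score | cities.city
5 | bob | 70 | 5 | 2 | MIA
5 | alice | 7 | 5 | 2 | MIA
After SELECT (2 rows):
cities.city | books.owner | books.rank
MIA | bob | 70
MIA | alice | 7

== RESULT ==
cities.city | books.owner | books.rank
MIA | bob | 70
MIA | alice | 7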